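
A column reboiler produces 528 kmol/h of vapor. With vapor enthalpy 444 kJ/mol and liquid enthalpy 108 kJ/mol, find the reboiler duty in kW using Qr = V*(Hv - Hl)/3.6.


Qr = 528 * (444 - 108) / 3.6 = 528 * 336 / 3.6 = 49280

49280 kW


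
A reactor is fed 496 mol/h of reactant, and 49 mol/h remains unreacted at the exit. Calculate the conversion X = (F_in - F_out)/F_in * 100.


X = (F_in - F_out) / F_in * 100
Moles reacted = 496 - 49 = 447
X = 447 / 496 * 100
= 0.9012 * 100
= 90.12 %

90.12 %


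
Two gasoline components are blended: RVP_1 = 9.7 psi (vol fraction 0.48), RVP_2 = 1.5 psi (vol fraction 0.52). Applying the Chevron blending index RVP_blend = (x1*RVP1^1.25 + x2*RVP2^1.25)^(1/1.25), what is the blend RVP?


Chevron index: RVP_blend = (sum xi*RVPi^1.25)^(1/1.25)
RVP^1.25 terms: 0.48 * 9.7^1.25 + 0.52 * 1.5^1.25 = 9.08007
RVP_blend = 9.08007^(1/1.25) = 5.841

5.841 psi


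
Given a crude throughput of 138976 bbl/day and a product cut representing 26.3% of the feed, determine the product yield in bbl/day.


Crude throughput = 138976 bbl/day
Fraction yield = 26.3%
yield = throughput * fraction / 100
yield = 138976 * 26.3 / 100 = 36550.688

36550.688 bbl/day


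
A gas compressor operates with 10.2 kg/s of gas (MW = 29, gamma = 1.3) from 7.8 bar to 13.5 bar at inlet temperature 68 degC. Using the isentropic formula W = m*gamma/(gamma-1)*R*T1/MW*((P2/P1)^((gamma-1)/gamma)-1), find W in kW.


Isentropic work: W = m*(gamma/(gamma-1))*(R*T1/MW)*((P2/P1)^((gamma-1)/gamma) - 1)
T1 = 68 + 273.15 = 341.15 K
Pressure ratio = 13.5 / 7.8 = 1.73077
Exponent = (1.3 - 1)/1.3 = 0.230769
(P2/P1)^exp - 1 = 1.73077^0.230769 - 1 = 0.134954
W = 10.2 * 1.3 / 0.3 * 8.314 * 341.15 / 29 * 0.134954 = 583.4

583.4 kW


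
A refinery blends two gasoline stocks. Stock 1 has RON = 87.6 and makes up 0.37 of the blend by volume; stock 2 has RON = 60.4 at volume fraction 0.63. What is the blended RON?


Linear blending: RON_blend = sum(vi * RONi)
Contribution 1: 0.37 * 87.6 = 32.412
Contribution 2: 0.63 * 60.4 = 38.052
RON_blend = 32.412 + 38.052 = 70.464

70.464


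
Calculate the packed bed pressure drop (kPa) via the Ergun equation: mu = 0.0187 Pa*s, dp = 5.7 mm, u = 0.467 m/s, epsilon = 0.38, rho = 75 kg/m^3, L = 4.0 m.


dp = 5.7 mm = 0.0057 m
Viscous term = 150*0.0187*0.467*(1-0.38)^2 / (0.0057^2*0.38^3) = 282444
Inertial term = 1.75*75*0.467^2*(1-0.38) / (0.0057*0.38^3) = 56741.3
dP/L = 282444 + 56741.3 = 339185 Pa/m
dP = 339185 * 4.0 / 1000 = 1357 kPa

1357 kPa


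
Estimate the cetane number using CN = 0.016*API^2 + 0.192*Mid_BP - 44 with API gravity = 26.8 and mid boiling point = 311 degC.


CN = 0.016 * 26.8^2 + 0.192 * 311 - 44
CN = 11.49184 + 59.712 - 44 = 27.20384

27.20384


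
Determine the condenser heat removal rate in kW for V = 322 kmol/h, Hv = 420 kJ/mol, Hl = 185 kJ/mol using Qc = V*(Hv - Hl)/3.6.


Qc = 322 * (420 - 185) / 3.6 = 322 * 235 / 3.6 = 21020

21020 kW


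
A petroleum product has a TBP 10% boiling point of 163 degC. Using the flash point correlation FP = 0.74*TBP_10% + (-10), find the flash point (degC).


FP = 0.74 * 163 + (-10) = 110.62

110.62 degC


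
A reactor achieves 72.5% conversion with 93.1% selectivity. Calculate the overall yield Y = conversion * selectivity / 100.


Overall yield = conversion (%) * selectivity (%) / 100
Conversion = 72.5%, Selectivity = 93.1%
Y = 72.5 * 93.1 / 100
= 67.4975 %

67.4975 %


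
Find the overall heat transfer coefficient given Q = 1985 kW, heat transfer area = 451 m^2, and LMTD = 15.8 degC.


From Q = U*A*LMTD, U = Q / (A * LMTD)
U = 1985 / (451 * 15.8) = 1985 / 7125.8 = 0.2786

0.2786 kW/(m^2*K)


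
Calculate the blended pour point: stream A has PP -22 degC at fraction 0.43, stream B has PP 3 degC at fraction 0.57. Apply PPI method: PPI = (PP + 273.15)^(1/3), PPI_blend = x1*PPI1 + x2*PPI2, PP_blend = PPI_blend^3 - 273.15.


PPI_1 = (-22 + 273.15)^(1/3) = 6.30925
PPI_2 = (3 + 273.15)^(1/3) = 6.512009
PPI_blend = 0.43 * 6.30925 + 0.57 * 6.512009 = 6.424823
PP_blend = 6.424823^3 - 273.15 = 265.2061 - 273.15 = -7.94

-7.94 degC


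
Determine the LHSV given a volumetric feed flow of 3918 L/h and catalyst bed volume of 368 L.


LHSV = volumetric feed rate / catalyst volume
= 3918 L/h / 368 L
= 10.65 h^-1

10.65 h^-1


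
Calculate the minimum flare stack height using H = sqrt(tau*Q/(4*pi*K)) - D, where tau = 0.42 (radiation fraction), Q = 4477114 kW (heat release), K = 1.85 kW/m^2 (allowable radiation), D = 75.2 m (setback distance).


tau*Q/(4*pi*K) = 0.42 * 4477114 / (4 * pi * 1.85) = 80884.6
sqrt(80884.6) = 284.402
H = 284.402 - 75.2 = 209.2

209.2 m


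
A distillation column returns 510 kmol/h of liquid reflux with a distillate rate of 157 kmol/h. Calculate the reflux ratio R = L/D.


Reflux ratio definition: R = L / D (liquid returned / distillate withdrawn)
L = 510 kmol/h, D = 157 kmol/h
R = 510 / 157 = 3.248

3.248


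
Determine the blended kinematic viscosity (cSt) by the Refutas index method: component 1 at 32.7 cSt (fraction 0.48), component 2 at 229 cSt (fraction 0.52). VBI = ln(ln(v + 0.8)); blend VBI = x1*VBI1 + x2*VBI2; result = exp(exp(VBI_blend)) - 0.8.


Refutas method: VBN_i = 14.534*ln(ln(visc_i + 0.8)) + 10.975, blended linearly by mass fraction; since VBN is linear in VBI_i = ln(ln(visc_i + 0.8)) and the fractions sum to 1, blend VBI directly: visc = exp(exp(VBI_blend)) - 0.8
VBI_1 = ln(ln(32.7 + 0.8)) = 1.25606
VBI_2 = ln(ln(229 + 0.8)) = 1.69327
VBI_blend = 0.48 * 1.25606 + 0.52 * 1.69327 = 1.48341
visc_blend = exp(exp(1.48341)) - 0.8 = 81.30

81.30 cSt


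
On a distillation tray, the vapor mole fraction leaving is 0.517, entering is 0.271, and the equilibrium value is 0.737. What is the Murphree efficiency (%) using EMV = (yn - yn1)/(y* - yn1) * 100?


Murphree vapor efficiency: EMV = (y_n - y_(n-1)) / (y*_n - y_(n-1)) * 100
EMV = (0.517 - 0.271) / (0.737 - 0.271) * 100 = 0.246 / 0.466 * 100 = 52.79

52.79 %


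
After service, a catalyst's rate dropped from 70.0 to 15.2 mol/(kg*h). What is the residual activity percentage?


Activity (%) = (rate_used / rate_fresh) * 100
rate_used = 15.2, rate_fresh = 70.0
= (15.2 / 70.0) * 100
= 0.2171 * 100 = 21.71

21.71 %


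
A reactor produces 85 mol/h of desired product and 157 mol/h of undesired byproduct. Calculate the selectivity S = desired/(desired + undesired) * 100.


Selectivity = desired / (desired + undesired) * 100
Total products = 85 + 157 = 242 mol/h
S = 85 / 242 * 100
= 0.3512 * 100
= 35.12 %

35.12 %


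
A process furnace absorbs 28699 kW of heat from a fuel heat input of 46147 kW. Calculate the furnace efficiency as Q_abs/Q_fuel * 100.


Furnace efficiency = Q_absorbed / Q_fuel * 100
= 28699 / 46147 * 100 = 62.19

62.19 %


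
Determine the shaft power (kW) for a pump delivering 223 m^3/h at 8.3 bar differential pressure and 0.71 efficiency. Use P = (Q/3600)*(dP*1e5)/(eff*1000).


Q = 223 / 3600 = 0.0619444 m^3/s
P = 0.0619444 * (8.3 * 1e5) / 0.71 / 1000 = 72.41

72.41 kW


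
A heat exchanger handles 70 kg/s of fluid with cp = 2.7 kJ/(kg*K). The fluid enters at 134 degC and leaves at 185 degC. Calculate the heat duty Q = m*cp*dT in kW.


Q = m_dot * cp * delta_T
delta_T = 185 - 134 = 51 K
Q = 70 * 2.7 * 51
= 189 * 51
= 9639 kW

9639 kW


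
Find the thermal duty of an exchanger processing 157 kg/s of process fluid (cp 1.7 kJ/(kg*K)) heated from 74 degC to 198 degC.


Q = m_dot * cp * delta_T
delta_T = 198 - 74 = 124 K
Q = 157 * 1.7 * 124
= 266.9 * 124
= 33095.6 kW

33095.6 kW


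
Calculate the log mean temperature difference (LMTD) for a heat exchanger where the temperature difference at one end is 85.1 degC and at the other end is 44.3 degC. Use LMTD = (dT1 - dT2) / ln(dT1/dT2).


LMTD = (dT1 - dT2) / ln(dT1/dT2)
= (85.1 - 44.3) / ln(85.1 / 44.3) = 40.8 / 0.652842 = 62.50

62.50 degC


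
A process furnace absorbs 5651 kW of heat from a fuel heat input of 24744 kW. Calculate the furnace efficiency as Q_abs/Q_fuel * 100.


Furnace efficiency = Q_absorbed / Q_fuel * 100
= 5651 / 24744 * 100 = 22.84

22.84 %


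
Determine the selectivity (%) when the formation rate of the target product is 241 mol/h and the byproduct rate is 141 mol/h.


Selectivity = desired / (desired + undesired) * 100
Total products = 241 + 141 = 382 mol/h
S = 241 / 382 * 100
= 0.6309 * 100
= 63.09 %

63.09 %


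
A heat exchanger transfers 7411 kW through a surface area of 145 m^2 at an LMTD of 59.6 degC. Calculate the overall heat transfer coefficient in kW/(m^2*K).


From Q = U*A*LMTD, U = Q / (A * LMTD)
U = 7411 / (145 * 59.6) = 7411 / 8642 = 0.8576

0.8576 kW/(m^2*K)


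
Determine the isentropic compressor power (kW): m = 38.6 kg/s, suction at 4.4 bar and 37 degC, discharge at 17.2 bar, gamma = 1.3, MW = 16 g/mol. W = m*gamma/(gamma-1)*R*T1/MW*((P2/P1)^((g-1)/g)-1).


Isentropic work: W = m*(gamma/(gamma-1))*(R*T1/MW)*((P2/P1)^((gamma-1)/gamma) - 1)
T1 = 37 + 273.15 = 310.15 K
Pressure ratio = 17.2 / 4.4 = 3.90909
Exponent = (1.3 - 1)/1.3 = 0.230769
(P2/P1)^exp - 1 = 3.90909^0.230769 - 1 = 0.369723
W = 38.6 * 1.3 / 0.3 * 8.314 * 310.15 / 16 * 0.369723 = 9967

9967 kW


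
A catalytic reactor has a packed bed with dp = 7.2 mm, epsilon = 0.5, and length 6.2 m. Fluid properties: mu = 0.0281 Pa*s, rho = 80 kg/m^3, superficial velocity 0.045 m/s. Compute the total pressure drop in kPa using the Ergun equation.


dp = 7.2 mm = 0.0072 m
Viscous term = 150*0.0281*0.045*(1-0.5)^2 / (0.0072^2*0.5^3) = 7317.71
Inertial term = 1.75*80*0.045^2*(1-0.5) / (0.0072*0.5^3) = 157.5
dP/L = 7317.71 + 157.5 = 7475.21 Pa/m
dP = 7475.21 * 6.2 / 1000 = 46.35 kPa

46.35 kPa


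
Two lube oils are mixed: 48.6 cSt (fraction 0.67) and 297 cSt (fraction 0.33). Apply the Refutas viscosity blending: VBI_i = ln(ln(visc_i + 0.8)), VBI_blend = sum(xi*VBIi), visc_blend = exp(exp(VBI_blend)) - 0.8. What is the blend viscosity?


Refutas method: VBN_i = 14.534*ln(ln(visc_i + 0.8)) + 10.975, blended linearly by mass fraction; since VBN is linear in VBI_i = ln(ln(visc_i + 0.8)) and the fractions sum to 1, blend VBI directly: visc = exp(exp(VBI_blend)) - 0.8
VBI_1 = ln(ln(48.6 + 0.8)) = 1.36096
VBI_2 = ln(ln(297 + 0.8)) = 1.73984
VBI_blend = 0.67 * 1.36096 + 0.33 * 1.73984 = 1.48599
visc_blend = exp(exp(1.48599)) - 0.8 = 82.24

82.24 cSt


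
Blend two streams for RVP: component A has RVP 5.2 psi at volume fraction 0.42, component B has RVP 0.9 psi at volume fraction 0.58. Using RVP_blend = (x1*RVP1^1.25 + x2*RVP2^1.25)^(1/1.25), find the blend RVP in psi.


Chevron index: RVP_blend = (sum xi*RVPi^1.25)^(1/1.25)
RVP^1.25 terms: 0.42 * 5.2^1.25 + 0.58 * 0.9^1.25 = 3.80645
RVP_blend = 3.80645^(1/1.25) = 2.914

2.914 psi


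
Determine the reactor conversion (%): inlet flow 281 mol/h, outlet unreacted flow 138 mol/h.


X = (F_in - F_out) / F_in * 100
Moles reacted = 281 - 138 = 143
X = 143 / 281 * 100
= 0.5089 * 100
= 50.89 %

50.89 %


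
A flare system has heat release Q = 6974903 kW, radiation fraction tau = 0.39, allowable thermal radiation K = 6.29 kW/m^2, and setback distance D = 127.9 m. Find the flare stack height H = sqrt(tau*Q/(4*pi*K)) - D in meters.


tau*Q/(4*pi*K) = 0.39 * 6974903 / (4 * pi * 6.29) = 34414.6
sqrt(34414.6) = 185.512
H = 185.512 - 127.9 = 57.61

57.61 m


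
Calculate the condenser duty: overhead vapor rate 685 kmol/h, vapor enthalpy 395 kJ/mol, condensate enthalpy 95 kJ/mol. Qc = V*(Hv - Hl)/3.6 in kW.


Qc = 685 * (395 - 95) / 3.6 = 685 * 300 / 3.6 = 57080

57080 kW


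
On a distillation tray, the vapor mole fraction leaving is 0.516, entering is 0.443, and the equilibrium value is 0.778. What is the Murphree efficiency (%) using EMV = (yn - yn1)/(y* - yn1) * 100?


Murphree vapor efficiency: EMV = (y_n - y_(n-1)) / (y*_n - y_(n-1)) * 100
EMV = (0.516 - 0.443) / (0.778 - 0.443) * 100 = 0.073 / 0.335 * 100 = 21.79

21.79 %


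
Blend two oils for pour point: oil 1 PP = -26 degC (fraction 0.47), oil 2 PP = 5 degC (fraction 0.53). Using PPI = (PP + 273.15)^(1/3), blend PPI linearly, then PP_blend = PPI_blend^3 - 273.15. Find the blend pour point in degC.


PPI_1 = (-26 + 273.15)^(1/3) = 6.275575
PPI_2 = (5 + 273.15)^(1/3) = 6.527693
PPI_blend = 0.47 * 6.275575 + 0.53 * 6.527693 = 6.409198
PP_blend = 6.409198^3 - 273.15 = 263.2759 - 273.15 = -9.87

-9.87 degC


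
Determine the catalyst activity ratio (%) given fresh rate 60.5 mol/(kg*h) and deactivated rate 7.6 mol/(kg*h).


Activity (%) = (rate_used / rate_fresh) * 100
rate_used = 7.6, rate_fresh = 60.5
= (7.6 / 60.5) * 100
= 0.1256 * 100 = 12.56

12.56 %


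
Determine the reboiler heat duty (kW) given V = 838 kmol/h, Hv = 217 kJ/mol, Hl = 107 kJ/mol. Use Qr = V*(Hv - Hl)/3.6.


Qr = 838 * (217 - 107) / 3.6 = 838 * 110 / 3.6 = 25610

25610 kW


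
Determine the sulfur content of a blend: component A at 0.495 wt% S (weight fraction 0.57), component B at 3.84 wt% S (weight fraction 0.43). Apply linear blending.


Linear sulfur blending: S_blend = x1*S1 + x2*S2
Contribution 1: 0.57 * 0.495 = 0.28215 wt%
Contribution 2: 0.43 * 3.84 = 1.6512 wt%
S_blend = 0.28215 + 1.6512 = 1.93335

1.93335 wt%


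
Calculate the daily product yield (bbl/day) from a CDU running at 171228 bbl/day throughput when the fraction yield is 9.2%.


Crude throughput = 171228 bbl/day
Fraction yield = 9.2%
yield = throughput * fraction / 100
yield = 171228 * 9.2 / 100 = 15752.976

15752.976 bbl/day


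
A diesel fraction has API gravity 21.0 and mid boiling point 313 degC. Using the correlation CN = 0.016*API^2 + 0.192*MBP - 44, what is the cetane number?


CN = 0.016 * 21.0^2 + 0.192 * 313 - 44
CN = 7.056 + 60.096 - 44 = 23.152

23.152


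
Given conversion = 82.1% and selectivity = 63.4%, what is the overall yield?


Overall yield = conversion (%) * selectivity (%) / 100
Conversion = 82.1%, Selectivity = 63.4%
Y = 82.1 * 63.4 / 100
= 52.0514 %

52.0514 %


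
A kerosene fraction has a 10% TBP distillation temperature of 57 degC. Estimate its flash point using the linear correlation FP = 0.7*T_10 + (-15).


FP = 0.7 * 57 + (-15) = 24.9

24.9 degC


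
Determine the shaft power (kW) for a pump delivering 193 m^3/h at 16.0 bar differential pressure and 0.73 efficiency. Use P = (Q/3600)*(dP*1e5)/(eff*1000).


Q = 193 / 3600 = 0.0536111 m^3/s
P = 0.0536111 * (16.0 * 1e5) / 0.73 / 1000 = 117.5

117.5 kW


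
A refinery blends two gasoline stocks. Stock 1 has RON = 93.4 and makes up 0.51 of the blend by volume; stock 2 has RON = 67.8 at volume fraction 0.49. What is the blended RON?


Linear blending: RON_blend = sum(vi * RONi)
Contribution 1: 0.51 * 93.4 = 47.634
Contribution 2: 0.49 * 67.8 = 33.222
RON_blend = 47.634 + 33.222 = 80.856

80.856


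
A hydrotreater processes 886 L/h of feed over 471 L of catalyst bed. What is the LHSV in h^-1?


LHSV = volumetric feed rate / catalyst volume
= 886 L/h / 471 L
= 1.881 h^-1

1.881 h^-1


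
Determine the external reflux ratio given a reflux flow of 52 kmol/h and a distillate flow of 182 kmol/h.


Reflux ratio definition: R = L / D (liquid returned / distillate withdrawn)
L = 52 kmol/h, D = 182 kmol/h
R = 52 / 182 = 0.2857

0.2857


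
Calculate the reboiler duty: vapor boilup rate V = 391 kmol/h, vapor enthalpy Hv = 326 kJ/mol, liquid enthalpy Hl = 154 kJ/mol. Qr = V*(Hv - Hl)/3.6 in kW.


Qr = 391 * (326 - 154) / 3.6 = 391 * 172 / 3.6 = 18680

18680 kW


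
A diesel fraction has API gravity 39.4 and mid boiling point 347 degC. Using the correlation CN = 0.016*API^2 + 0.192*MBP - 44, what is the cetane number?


CN = 0.016 * 39.4^2 + 0.192 * 347 - 44
CN = 24.83776 + 66.624 - 44 = 47.46176

47.46176


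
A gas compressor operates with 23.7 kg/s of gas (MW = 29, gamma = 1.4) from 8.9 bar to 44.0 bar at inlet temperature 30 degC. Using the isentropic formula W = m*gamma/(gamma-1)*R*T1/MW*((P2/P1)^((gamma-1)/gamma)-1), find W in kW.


Isentropic work: W = m*(gamma/(gamma-1))*(R*T1/MW)*((P2/P1)^((gamma-1)/gamma) - 1)
T1 = 30 + 273.15 = 303.15 K
Pressure ratio = 44.0 / 8.9 = 4.94382
Exponent = (1.4 - 1)/1.4 = 0.285714
(P2/P1)^exp - 1 = 4.94382^0.285714 - 1 = 0.578714
W = 23.7 * 1.4 / 0.4 * 8.314 * 303.15 / 29 * 0.578714 = 4172

4172 kW


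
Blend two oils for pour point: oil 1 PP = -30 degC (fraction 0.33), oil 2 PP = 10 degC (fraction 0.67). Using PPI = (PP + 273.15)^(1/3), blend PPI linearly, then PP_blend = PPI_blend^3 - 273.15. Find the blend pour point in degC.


PPI_1 = (-30 + 273.15)^(1/3) = 6.241535
PPI_2 = (10 + 273.15)^(1/3) = 6.566574
PPI_blend = 0.33 * 6.241535 + 0.67 * 6.566574 = 6.459311
PP_blend = 6.459311^3 - 273.15 = 269.4999 - 273.15 = -3.65

-3.65 degC


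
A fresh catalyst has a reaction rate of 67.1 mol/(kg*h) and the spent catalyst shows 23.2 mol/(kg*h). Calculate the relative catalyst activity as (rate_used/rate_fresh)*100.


Activity (%) = (rate_used / rate_fresh) * 100
rate_used = 23.2, rate_fresh = 67.1
= (23.2 / 67.1) * 100
= 0.3458 * 100 = 34.58

34.58 %


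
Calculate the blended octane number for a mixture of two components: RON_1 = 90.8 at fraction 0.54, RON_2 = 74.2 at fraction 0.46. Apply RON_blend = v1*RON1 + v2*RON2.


Linear blending: RON_blend = sum(vi * RONi)
Contribution 1: 0.54 * 90.8 = 49.032
Contribution 2: 0.46 * 74.2 = 34.132
RON_blend = 49.032 + 34.132 = 83.164

83.164


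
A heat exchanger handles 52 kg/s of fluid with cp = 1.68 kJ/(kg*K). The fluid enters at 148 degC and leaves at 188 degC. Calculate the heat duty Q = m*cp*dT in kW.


Q = m_dot * cp * delta_T
delta_T = 188 - 148 = 40 K
Q = 52 * 1.68 * 40
= 87.36 * 40
= 3494.4 kW

3494.4 kW


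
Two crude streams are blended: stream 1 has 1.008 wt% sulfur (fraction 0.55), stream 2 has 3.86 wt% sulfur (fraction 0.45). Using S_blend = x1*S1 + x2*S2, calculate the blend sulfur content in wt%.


Linear sulfur blending: S_blend = x1*S1 + x2*S2
Contribution 1: 0.55 * 1.008 = 0.5544 wt%
Contribution 2: 0.45 * 3.86 = 1.737 wt%
S_blend = 0.5544 + 1.737 = 2.2914

2.2914 wt%


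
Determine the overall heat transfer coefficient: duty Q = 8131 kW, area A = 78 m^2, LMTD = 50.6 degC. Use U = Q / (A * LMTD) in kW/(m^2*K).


From Q = U*A*LMTD, U = Q / (A * LMTD)
U = 8131 / (78 * 50.6) = 8131 / 3946.8 = 2.060

2.060 kW/(m^2*K)


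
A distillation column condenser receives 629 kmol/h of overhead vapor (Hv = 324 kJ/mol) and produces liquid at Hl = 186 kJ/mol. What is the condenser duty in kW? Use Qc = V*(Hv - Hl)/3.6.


Qc = 629 * (324 - 186) / 3.6 = 629 * 138 / 3.6 = 24110

24110 kW


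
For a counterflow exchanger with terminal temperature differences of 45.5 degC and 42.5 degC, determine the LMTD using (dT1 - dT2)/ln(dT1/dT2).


LMTD = (dT1 - dT2) / ln(dT1/dT2)
= (45.5 - 42.5) / ln(45.5 / 42.5) = 3 / 0.0682083 = 43.98

43.98 degC


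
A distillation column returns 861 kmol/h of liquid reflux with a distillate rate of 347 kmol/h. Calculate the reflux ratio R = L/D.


Reflux ratio definition: R = L / D (liquid returned / distillate withdrawn)
L = 861 kmol/h, D = 347 kmol/h
R = 861 / 347 = 2.481

2.481


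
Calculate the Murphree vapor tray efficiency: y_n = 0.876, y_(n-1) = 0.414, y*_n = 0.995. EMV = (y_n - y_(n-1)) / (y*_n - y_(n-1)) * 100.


Murphree vapor efficiency: EMV = (y_n - y_(n-1)) / (y*_n - y_(n-1)) * 100
EMV = (0.876 - 0.414) / (0.995 - 0.414) * 100 = 0.462 / 0.581 * 100 = 79.52

79.52 %


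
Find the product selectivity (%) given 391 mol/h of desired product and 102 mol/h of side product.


Selectivity = desired / (desired + undesired) * 100
Total products = 391 + 102 = 493 mol/h
S = 391 / 493 * 100
= 0.7931 * 100
= 79.31 %

79.31 %


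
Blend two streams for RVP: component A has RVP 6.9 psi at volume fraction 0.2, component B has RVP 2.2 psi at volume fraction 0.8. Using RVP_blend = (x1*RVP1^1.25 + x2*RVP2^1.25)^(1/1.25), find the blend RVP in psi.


Chevron index: RVP_blend = (sum xi*RVPi^1.25)^(1/1.25)
RVP^1.25 terms: 0.2 * 6.9^1.25 + 0.8 * 2.2^1.25 = 4.38009
RVP_blend = 4.38009^(1/1.25) = 3.260

3.260 psi


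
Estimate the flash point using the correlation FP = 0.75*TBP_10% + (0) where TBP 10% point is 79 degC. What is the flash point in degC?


FP = 0.75 * 79 + (0) = 59.25

59.25 degC


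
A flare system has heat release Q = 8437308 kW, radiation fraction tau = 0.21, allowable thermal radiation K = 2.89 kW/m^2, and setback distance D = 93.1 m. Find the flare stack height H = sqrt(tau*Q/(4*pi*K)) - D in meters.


tau*Q/(4*pi*K) = 0.21 * 8437308 / (4 * pi * 2.89) = 48788.3
sqrt(48788.3) = 220.881
H = 220.881 - 93.1 = 127.8

127.8 m


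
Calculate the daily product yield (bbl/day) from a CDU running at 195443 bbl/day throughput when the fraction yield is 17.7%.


Crude throughput = 195443 bbl/day
Fraction yield = 17.7%
yield = throughput * fraction / 100
yield = 195443 * 17.7 / 100 = 34593.411

34593.411 bbl/day


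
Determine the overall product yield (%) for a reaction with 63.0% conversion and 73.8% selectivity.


Overall yield = conversion (%) * selectivity (%) / 100
Conversion = 63.0%, Selectivity = 73.8%
Y = 63.0 * 73.8 / 100
= 46.494 %

46.494 %


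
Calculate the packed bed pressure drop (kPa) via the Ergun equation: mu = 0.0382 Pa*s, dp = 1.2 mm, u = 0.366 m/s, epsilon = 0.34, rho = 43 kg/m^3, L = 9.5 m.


dp = 1.2 mm = 0.0012 m
Viscous term = 150*0.0382*0.366*(1-0.34)^2 / (0.0012^2*0.34^3) = 16140800
Inertial term = 1.75*43*0.366^2*(1-0.34) / (0.0012*0.34^3) = 141057
dP/L = 16140800 + 141057 = 16281900 Pa/m
dP = 16281900 * 9.5 / 1000 = 154700 kPa

154700 kPa


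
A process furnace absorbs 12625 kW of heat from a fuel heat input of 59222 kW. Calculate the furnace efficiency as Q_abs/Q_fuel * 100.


Furnace efficiency = Q_absorbed / Q_fuel * 100
= 12625 / 59222 * 100 = 21.32

21.32 %


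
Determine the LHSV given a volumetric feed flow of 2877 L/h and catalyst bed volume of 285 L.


LHSV = volumetric feed rate / catalyst volume
= 2877 L/h / 285 L
= 10.09 h^-1

10.09 h^-1


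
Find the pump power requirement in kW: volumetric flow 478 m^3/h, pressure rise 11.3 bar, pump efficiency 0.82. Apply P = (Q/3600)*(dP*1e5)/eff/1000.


Q = 478 / 3600 = 0.132778 m^3/s
P = 0.132778 * (11.3 * 1e5) / 0.82 / 1000 = 183.0

183.0 kW


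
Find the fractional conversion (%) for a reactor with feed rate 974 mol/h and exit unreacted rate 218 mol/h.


X = (F_in - F_out) / F_in * 100
Moles reacted = 974 - 218 = 756
X = 756 / 974 * 100
= 0.7762 * 100
= 77.62 %

77.62 %


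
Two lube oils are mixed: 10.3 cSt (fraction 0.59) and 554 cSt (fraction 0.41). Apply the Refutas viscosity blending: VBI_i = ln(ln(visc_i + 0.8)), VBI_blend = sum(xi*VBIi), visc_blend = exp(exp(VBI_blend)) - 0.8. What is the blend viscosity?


Refutas method: VBN_i = 14.534*ln(ln(visc_i + 0.8)) + 10.975, blended linearly by mass fraction; since VBN is linear in VBI_i = ln(ln(visc_i + 0.8)) and the fractions sum to 1, blend VBI directly: visc = exp(exp(VBI_blend)) - 0.8
VBI_1 = ln(ln(10.3 + 0.8)) = 0.878358
VBI_2 = ln(ln(554 + 0.8)) = 1.8435
VBI_blend = 0.59 * 0.878358 + 0.41 * 1.8435 = 1.27407
visc_blend = exp(exp(1.27407)) - 0.8 = 34.91

34.91 cSt


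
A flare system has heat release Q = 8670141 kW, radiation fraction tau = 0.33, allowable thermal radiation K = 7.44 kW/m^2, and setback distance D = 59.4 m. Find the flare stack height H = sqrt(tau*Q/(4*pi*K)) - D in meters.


tau*Q/(4*pi*K) = 0.33 * 8670141 / (4 * pi * 7.44) = 30602.5
sqrt(30602.5) = 174.936
H = 174.936 - 59.4 = 115.5

115.5 m


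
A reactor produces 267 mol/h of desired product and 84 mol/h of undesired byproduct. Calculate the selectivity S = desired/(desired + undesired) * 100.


Selectivity = desired / (desired + undesired) * 100
Total products = 267 + 84 = 351 mol/h
S = 267 / 351 * 100
= 0.7607 * 100
= 76.07 %

76.07 %


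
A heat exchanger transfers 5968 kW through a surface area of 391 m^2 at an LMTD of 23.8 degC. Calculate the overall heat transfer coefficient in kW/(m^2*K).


From Q = U*A*LMTD, U = Q / (A * LMTD)
U = 5968 / (391 * 23.8) = 5968 / 9305.8 = 0.6413

0.6413 kW/(m^2*K)


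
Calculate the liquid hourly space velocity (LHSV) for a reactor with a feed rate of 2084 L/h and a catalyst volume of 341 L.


LHSV = volumetric feed rate / catalyst volume
= 2084 L/h / 341 L
= 6.111 h^-1

6.111 h^-1


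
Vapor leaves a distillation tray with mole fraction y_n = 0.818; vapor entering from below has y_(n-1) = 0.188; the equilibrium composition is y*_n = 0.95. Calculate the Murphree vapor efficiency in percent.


Murphree vapor efficiency: EMV = (y_n - y_(n-1)) / (y*_n - y_(n-1)) * 100
EMV = (0.818 - 0.188) / (0.95 - 0.188) * 100 = 0.63 / 0.762 * 100 = 82.68

82.68 %


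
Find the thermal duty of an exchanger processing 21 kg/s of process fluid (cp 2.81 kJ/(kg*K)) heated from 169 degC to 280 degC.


Q = m_dot * cp * delta_T
delta_T = 280 - 169 = 111 K
Q = 21 * 2.81 * 111
= 59.01 * 111
= 6550.11 kW

6550.11 kW


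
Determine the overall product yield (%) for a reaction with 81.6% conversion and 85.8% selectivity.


Overall yield = conversion (%) * selectivity (%) / 100
Conversion = 81.6%, Selectivity = 85.8%
Y = 81.6 * 85.8 / 100
= 70.0128 %

70.0128 %


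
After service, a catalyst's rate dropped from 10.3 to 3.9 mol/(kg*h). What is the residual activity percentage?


Activity (%) = (rate_used / rate_fresh) * 100
rate_used = 3.9, rate_fresh = 10.3
= (3.9 / 10.3) * 100
= 0.3786 * 100 = 37.86

37.86 %


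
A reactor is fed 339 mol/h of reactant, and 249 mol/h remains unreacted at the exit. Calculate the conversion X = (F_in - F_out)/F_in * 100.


X = (F_in - F_out) / F_in * 100
Moles reacted = 339 - 249 = 90
X = 90 / 339 * 100
= 0.2655 * 100
= 26.55 %

26.55 %


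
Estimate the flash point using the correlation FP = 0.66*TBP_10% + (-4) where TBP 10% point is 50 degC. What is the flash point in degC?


FP = 0.66 * 50 + (-4) = 29

29 degC


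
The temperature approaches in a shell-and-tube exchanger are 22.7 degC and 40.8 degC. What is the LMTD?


LMTD = (dT1 - dT2) / ln(dT1/dT2)
= (22.7 - 40.8) / ln(22.7 / 40.8) = -18.1 / -0.586317 = 30.87

30.87 degC


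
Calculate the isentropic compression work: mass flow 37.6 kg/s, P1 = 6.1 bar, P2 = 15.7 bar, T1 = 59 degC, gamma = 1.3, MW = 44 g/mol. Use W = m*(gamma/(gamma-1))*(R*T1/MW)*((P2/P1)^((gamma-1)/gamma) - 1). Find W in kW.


Isentropic work: W = m*(gamma/(gamma-1))*(R*T1/MW)*((P2/P1)^((gamma-1)/gamma) - 1)
T1 = 59 + 273.15 = 332.15 K
Pressure ratio = 15.7 / 6.1 = 2.57377
Exponent = (1.3 - 1)/1.3 = 0.230769
(P2/P1)^exp - 1 = 2.57377^0.230769 - 1 = 0.243789
W = 37.6 * 1.3 / 0.3 * 8.314 * 332.15 / 44 * 0.243789 = 2493

2493 kW


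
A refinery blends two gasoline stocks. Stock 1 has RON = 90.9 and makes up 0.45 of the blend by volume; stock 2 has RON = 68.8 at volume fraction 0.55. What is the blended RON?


Linear blending: RON_blend = sum(vi * RONi)
Contribution 1: 0.45 * 90.9 = 40.905
Contribution 2: 0.55 * 68.8 = 37.84
RON_blend = 40.905 + 37.84 = 78.745

78.745


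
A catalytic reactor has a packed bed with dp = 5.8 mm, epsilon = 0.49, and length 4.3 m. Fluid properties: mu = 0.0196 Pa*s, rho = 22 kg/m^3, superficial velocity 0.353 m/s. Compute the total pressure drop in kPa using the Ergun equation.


dp = 5.8 mm = 0.0058 m
Viscous term = 150*0.0196*0.353*(1-0.49)^2 / (0.0058^2*0.49^3) = 68205.3
Inertial term = 1.75*22*0.353^2*(1-0.49) / (0.0058*0.49^3) = 3585.62
dP/L = 68205.3 + 3585.62 = 71790.9 Pa/m
dP = 71790.9 * 4.3 / 1000 = 308.7 kPa

308.7 kPa


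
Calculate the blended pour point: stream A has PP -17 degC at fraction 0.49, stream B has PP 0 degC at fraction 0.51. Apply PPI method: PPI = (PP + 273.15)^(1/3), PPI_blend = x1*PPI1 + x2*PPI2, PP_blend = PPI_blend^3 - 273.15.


PPI_1 = (-17 + 273.15)^(1/3) = 6.350844
PPI_2 = (0 + 273.15)^(1/3) = 6.488342
PPI_blend = 0.49 * 6.350844 + 0.51 * 6.488342 = 6.420968
PP_blend = 6.420968^3 - 273.15 = 264.729 - 273.15 = -8.42

-8.42 degC


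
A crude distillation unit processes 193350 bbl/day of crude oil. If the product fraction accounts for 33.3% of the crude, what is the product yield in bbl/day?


Crude throughput = 193350 bbl/day
Fraction yield = 33.3%
yield = throughput * fraction / 100
yield = 193350 * 33.3 / 100 = 64385.55

64385.55 bbl/day


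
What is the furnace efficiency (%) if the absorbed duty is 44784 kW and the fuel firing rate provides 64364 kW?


Furnace efficiency = Q_absorbed / Q_fuel * 100
= 44784 / 64364 * 100 = 69.58

69.58 %


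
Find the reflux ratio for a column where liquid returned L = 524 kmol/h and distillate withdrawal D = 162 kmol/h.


Reflux ratio definition: R = L / D (liquid returned / distillate withdrawn)
L = 524 kmol/h, D = 162 kmol/h
R = 524 / 162 = 3.235

3.235


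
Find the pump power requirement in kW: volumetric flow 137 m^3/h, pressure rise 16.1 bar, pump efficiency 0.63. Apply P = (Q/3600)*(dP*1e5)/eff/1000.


Q = 137 / 3600 = 0.0380556 m^3/s
P = 0.0380556 * (16.1 * 1e5) / 0.63 / 1000 = 97.25

97.25 kW


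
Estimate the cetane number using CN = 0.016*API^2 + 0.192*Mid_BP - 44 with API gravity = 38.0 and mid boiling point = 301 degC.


CN = 0.016 * 38.0^2 + 0.192 * 301 - 44
CN = 23.104 + 57.792 - 44 = 36.896

36.896


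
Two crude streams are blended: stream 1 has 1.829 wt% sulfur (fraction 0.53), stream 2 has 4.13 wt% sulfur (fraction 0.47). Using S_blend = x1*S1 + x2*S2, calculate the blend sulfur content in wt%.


Linear sulfur blending: S_blend = x1*S1 + x2*S2
Contribution 1: 0.53 * 1.829 = 0.96937 wt%
Contribution 2: 0.47 * 4.13 = 1.9411 wt%
S_blend = 0.96937 + 1.9411 = 2.91047

2.91047 wt%


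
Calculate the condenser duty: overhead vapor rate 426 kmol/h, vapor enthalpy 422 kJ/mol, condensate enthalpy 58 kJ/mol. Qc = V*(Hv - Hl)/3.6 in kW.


Qc = 426 * (422 - 58) / 3.6 = 426 * 364 / 3.6 = 43070

43070 kW


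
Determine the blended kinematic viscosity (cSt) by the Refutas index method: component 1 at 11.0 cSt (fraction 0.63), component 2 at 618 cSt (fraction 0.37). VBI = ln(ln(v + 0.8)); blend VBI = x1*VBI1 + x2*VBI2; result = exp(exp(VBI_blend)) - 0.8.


Refutas method: VBN_i = 14.534*ln(ln(visc_i + 0.8)) + 10.975, blended linearly by mass fraction; since VBN is linear in VBI_i = ln(ln(visc_i + 0.8)) and the fractions sum to 1, blend VBI directly: visc = exp(exp(VBI_blend)) - 0.8
VBI_1 = ln(ln(11.0 + 0.8)) = 0.903448
VBI_2 = ln(ln(618 + 0.8)) = 1.86063
VBI_blend = 0.63 * 0.903448 + 0.37 * 1.86063 = 1.25761
visc_blend = exp(exp(1.25761)) - 0.8 = 32.88

32.88 cSt


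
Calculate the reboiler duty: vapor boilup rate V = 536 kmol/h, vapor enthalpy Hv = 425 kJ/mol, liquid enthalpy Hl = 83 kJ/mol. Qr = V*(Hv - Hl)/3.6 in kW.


Qr = 536 * (425 - 83) / 3.6 = 536 * 342 / 3.6 = 50920

50920 kW


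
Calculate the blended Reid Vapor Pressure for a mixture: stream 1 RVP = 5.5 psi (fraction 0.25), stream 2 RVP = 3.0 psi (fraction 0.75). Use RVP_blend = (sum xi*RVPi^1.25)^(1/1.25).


Chevron index: RVP_blend = (sum xi*RVPi^1.25)^(1/1.25)
RVP^1.25 terms: 0.25 * 5.5^1.25 + 0.75 * 3.0^1.25 = 5.06685
RVP_blend = 5.06685^(1/1.25) = 3.663

3.663 psi


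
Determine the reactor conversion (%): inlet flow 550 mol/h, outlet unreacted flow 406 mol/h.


X = (F_in - F_out) / F_in * 100
Moles reacted = 550 - 406 = 144
X = 144 / 550 * 100
= 0.2618 * 100
= 26.18 %

26.18 %


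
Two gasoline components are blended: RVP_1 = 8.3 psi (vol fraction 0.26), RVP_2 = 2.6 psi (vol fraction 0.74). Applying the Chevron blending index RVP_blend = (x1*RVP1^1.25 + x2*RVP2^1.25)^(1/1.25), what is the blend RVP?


Chevron index: RVP_blend = (sum xi*RVPi^1.25)^(1/1.25)
RVP^1.25 terms: 0.26 * 8.3^1.25 + 0.74 * 2.6^1.25 = 6.10601
RVP_blend = 6.10601^(1/1.25) = 4.252

4.252 psi


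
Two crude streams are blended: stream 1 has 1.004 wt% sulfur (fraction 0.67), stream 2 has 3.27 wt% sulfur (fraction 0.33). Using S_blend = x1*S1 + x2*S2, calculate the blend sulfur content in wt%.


Linear sulfur blending: S_blend = x1*S1 + x2*S2
Contribution 1: 0.67 * 1.004 = 0.67268 wt%
Contribution 2: 0.33 * 3.27 = 1.0791 wt%
S_blend = 0.67268 + 1.0791 = 1.75178

1.75178 wt%


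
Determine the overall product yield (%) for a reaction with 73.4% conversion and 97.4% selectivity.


Overall yield = conversion (%) * selectivity (%) / 100
Conversion = 73.4%, Selectivity = 97.4%
Y = 73.4 * 97.4 / 100
= 71.4916 %

71.4916 %


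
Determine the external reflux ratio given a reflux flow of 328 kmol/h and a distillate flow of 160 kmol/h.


Reflux ratio definition: R = L / D (liquid returned / distillate withdrawn)
L = 328 kmol/h, D = 160 kmol/h
R = 328 / 160 = 2.050

2.050


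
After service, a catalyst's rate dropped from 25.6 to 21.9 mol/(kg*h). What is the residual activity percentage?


Activity (%) = (rate_used / rate_fresh) * 100
rate_used = 21.9, rate_fresh = 25.6
= (21.9 / 25.6) * 100
= 0.8555 * 100 = 85.55

85.55 %


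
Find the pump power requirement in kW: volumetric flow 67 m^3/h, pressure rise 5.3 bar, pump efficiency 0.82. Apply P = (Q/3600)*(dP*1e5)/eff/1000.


Q = 67 / 3600 = 0.0186111 m^3/s
P = 0.0186111 * (5.3 * 1e5) / 0.82 / 1000 = 12.03

12.03 kW


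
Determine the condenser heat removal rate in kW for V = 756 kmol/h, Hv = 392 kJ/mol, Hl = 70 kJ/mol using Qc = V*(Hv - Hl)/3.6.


Qc = 756 * (392 - 70) / 3.6 = 756 * 322 / 3.6 = 67620

67620 kW


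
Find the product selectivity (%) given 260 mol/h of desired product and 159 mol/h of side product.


Selectivity = desired / (desired + undesired) * 100
Total products = 260 + 159 = 419 mol/h
S = 260 / 419 * 100
= 0.6205 * 100
= 62.05 %

62.05 %


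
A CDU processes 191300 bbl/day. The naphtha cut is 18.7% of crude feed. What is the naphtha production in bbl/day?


Crude throughput = 191300 bbl/day
Fraction yield = 18.7%
yield = throughput * fraction / 100
yield = 191300 * 18.7 / 100 = 35773.1

35773.1 bbl/day


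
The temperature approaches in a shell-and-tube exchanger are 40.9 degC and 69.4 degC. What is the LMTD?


LMTD = (dT1 - dT2) / ln(dT1/dT2)
= (40.9 - 69.4) / ln(40.9 / 69.4) = -28.5 / -0.528757 = 53.90

53.90 degC


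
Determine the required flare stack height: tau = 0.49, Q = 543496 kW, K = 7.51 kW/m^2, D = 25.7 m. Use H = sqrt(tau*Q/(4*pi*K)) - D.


tau*Q/(4*pi*K) = 0.49 * 543496 / (4 * pi * 7.51) = 2821.91
sqrt(2821.91) = 53.1217
H = 53.1217 - 25.7 = 27.42

27.42 m


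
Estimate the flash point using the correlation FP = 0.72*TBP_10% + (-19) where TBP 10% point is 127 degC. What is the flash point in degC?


FP = 0.72 * 127 + (-19) = 72.44

72.44 degC


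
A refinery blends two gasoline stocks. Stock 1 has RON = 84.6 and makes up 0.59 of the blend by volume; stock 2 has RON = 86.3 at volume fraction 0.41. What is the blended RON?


Linear blending: RON_blend = sum(vi * RONi)
Contribution 1: 0.59 * 84.6 = 49.914
Contribution 2: 0.41 * 86.3 = 35.383
RON_blend = 49.914 + 35.383 = 85.297

85.297


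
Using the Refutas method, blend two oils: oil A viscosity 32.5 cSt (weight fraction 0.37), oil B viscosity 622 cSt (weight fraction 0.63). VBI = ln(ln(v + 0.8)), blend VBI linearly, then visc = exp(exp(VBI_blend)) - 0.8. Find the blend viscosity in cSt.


Refutas method: VBN_i = 14.534*ln(ln(visc_i + 0.8)) + 10.975, blended linearly by mass fraction; since VBN is linear in VBI_i = ln(ln(visc_i + 0.8)) and the fractions sum to 1, blend VBI directly: visc = exp(exp(VBI_blend)) - 0.8
VBI_1 = ln(ln(32.5 + 0.8)) = 1.25435
VBI_2 = ln(ln(622 + 0.8)) = 1.86163
VBI_blend = 0.37 * 1.25435 + 0.63 * 1.86163 = 1.63694
visc_blend = exp(exp(1.63694)) - 0.8 = 169.8

169.8 cSt


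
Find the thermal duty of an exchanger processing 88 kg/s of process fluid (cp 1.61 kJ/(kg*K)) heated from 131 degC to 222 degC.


Q = m_dot * cp * delta_T
delta_T = 222 - 131 = 91 K
Q = 88 * 1.61 * 91
= 141.68 * 91
= 12892.88 kW

12892.88 kW


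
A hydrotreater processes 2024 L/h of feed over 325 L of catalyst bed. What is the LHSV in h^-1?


LHSV = volumetric feed rate / catalyst volume
= 2024 L/h / 325 L
= 6.228 h^-1

6.228 h^-1


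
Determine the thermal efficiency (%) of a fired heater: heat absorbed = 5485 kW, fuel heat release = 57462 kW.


Furnace efficiency = Q_absorbed / Q_fuel * 100
= 5485 / 57462 * 100 = 9.545

9.545 %


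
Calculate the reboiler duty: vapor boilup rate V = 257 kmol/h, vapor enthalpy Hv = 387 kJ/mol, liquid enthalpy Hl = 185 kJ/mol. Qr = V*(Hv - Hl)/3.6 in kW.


Qr = 257 * (387 - 185) / 3.6 = 257 * 202 / 3.6 = 14420

14420 kW


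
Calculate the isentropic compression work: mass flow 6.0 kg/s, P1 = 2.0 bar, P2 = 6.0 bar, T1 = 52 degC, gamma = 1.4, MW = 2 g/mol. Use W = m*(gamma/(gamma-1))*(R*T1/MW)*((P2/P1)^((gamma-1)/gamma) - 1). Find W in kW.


Isentropic work: W = m*(gamma/(gamma-1))*(R*T1/MW)*((P2/P1)^((gamma-1)/gamma) - 1)
T1 = 52 + 273.15 = 325.15 K
Pressure ratio = 6.0 / 2.0 = 3
Exponent = (1.4 - 1)/1.4 = 0.285714
(P2/P1)^exp - 1 = 3^0.285714 - 1 = 0.368738
W = 6.0 * 1.4 / 0.4 * 8.314 * 325.15 / 2 * 0.368738 = 10470

10470 kW


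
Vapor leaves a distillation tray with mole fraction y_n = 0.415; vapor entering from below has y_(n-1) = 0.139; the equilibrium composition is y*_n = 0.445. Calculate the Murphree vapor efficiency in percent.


Murphree vapor efficiency: EMV = (y_n - y_(n-1)) / (y*_n - y_(n-1)) * 100
EMV = (0.415 - 0.139) / (0.445 - 0.139) * 100 = 0.276 / 0.306 * 100 = 90.20

90.20 %


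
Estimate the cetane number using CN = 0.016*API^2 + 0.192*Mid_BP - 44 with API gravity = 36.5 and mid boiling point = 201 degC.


CN = 0.016 * 36.5^2 + 0.192 * 201 - 44
CN = 21.316 + 38.592 - 44 = 15.908

15.908


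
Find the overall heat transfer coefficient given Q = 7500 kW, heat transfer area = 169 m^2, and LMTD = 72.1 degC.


From Q = U*A*LMTD, U = Q / (A * LMTD)
U = 7500 / (169 * 72.1) = 7500 / 12184.9 = 0.6155

0.6155 kW/(m^2*K)


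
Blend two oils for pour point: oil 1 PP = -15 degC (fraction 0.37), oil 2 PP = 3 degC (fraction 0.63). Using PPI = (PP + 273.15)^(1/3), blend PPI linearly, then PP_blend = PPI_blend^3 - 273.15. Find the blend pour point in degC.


PPI_1 = (-15 + 273.15)^(1/3) = 6.36733
PPI_2 = (3 + 273.15)^(1/3) = 6.512009
PPI_blend = 0.37 * 6.36733 + 0.63 * 6.512009 = 6.458478
PP_blend = 6.458478^3 - 273.15 = 269.3956 - 273.15 = -3.75

-3.75 degC


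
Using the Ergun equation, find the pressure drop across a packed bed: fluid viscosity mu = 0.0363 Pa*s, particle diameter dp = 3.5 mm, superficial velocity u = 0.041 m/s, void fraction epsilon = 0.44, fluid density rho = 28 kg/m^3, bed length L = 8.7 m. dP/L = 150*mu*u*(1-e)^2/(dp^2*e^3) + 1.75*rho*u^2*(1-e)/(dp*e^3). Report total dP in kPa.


dp = 3.5 mm = 0.0035 m
Viscous term = 150*0.0363*0.041*(1-0.44)^2 / (0.0035^2*0.44^3) = 67090.9
Inertial term = 1.75*28*0.041^2*(1-0.44) / (0.0035*0.44^3) = 154.713
dP/L = 67090.9 + 154.713 = 67245.6 Pa/m
dP = 67245.6 * 8.7 / 1000 = 585.0 kPa

585.0 kPa


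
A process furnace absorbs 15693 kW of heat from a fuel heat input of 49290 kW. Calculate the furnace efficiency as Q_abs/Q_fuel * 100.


Furnace efficiency = Q_absorbed / Q_fuel * 100
= 15693 / 49290 * 100 = 31.84

31.84 %


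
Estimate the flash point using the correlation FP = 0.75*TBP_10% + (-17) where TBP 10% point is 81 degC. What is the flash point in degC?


FP = 0.75 * 81 + (-17) = 43.75

43.75 degC


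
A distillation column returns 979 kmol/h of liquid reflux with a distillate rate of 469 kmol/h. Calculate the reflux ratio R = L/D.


Reflux ratio definition: R = L / D (liquid returned / distillate withdrawn)
L = 979 kmol/h, D = 469 kmol/h
R = 979 / 469 = 2.087

2.087


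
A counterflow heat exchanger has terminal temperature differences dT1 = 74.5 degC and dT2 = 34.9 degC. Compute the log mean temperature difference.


LMTD = (dT1 - dT2) / ln(dT1/dT2)
= (74.5 - 34.9) / ln(74.5 / 34.9) = 39.6 / 0.758312 = 52.22

52.22 degC


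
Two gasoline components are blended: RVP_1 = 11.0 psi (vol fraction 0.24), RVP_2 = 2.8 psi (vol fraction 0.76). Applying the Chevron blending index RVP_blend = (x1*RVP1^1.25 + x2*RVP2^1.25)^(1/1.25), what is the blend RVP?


Chevron index: RVP_blend = (sum xi*RVPi^1.25)^(1/1.25)
RVP^1.25 terms: 0.24 * 11.0^1.25 + 0.76 * 2.8^1.25 = 7.56058
RVP_blend = 7.56058^(1/1.25) = 5.045

5.045 psi
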